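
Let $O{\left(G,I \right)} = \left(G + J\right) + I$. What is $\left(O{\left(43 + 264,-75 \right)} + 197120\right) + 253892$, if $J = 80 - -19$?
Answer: $451343$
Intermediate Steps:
$J = 99$ ($J = 80 + 19 = 99$)
$O{\left(G,I \right)} = 99 + G + I$ ($O{\left(G,I \right)} = \left(G + 99\right) + I = \left(99 + G\right) + I = 99 + G + I$)
$\left(O{\left(43 + 264,-75 \right)} + 197120\right) + 253892 = \left(\left(99 + \left(43 + 264\right) - 75\right) + 197120\right) + 253892 = \left(\left(99 + 307 - 75\right) + 197120\right) + 253892 = \left(331 + 197120\right) + 253892 = 197451 + 253892 = 451343$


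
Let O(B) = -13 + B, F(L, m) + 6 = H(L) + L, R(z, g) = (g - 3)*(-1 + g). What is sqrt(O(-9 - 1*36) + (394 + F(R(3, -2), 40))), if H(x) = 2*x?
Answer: 5*sqrt(15) ≈ 19.365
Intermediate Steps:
R(z, g) = (-1 + g)*(-3 + g) (R(z, g) = (-3 + g)*(-1 + g) = (-1 + g)*(-3 + g))
F(L, m) = -6 + 3*L (F(L, m) = -6 + (2*L + L) = -6 + 3*L)
sqrt(O(-9 - 1*36) + (394 + F(R(3, -2), 40))) = sqrt((-13 + (-9 - 1*36)) + (394 + (-6 + 3*(3 + (-2)**2 - 4*(-2))))) = sqrt((-13 + (-9 - 36)) + (394 + (-6 + 3*(3 + 4 + 8)))) = sqrt((-13 - 45) + (394 + (-6 + 3*15))) = sqrt(-58 + (394 + (-6 + 45))) = sqrt(-58 + (394 + 39)) = sqrt(-58 + 433) = sqrt(375) = 5*sqrt(15)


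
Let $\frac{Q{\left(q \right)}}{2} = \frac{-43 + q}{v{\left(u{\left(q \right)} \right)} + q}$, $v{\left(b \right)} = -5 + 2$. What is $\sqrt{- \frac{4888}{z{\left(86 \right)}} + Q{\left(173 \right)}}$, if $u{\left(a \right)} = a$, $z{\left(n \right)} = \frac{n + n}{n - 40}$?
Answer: $\frac{3 i \sqrt{77525474}}{731} \approx 36.135 i$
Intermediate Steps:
$z{\left(n \right)} = \frac{2 n}{-40 + n}$
$v{\left(b \right)} = -3$
$Q{\left(q \right)} = \frac{2 \left(-43 + q\right)}{-3 + q}$ ($Q{\left(q \right)} = 2 \frac{-43 + q}{-3 + q} = \frac{2 \left(-43 + q\right)}{-3 + q}$)
$\sqrt{- \frac{4888}{z{\left(86 \right)}} + Q{\left(173 \right)}} = \sqrt{- \frac{4888}{2 \cdot 86 \frac{1}{-40 + 86}} + \frac{2 \left(-43 + 173\right)}{-3 + 173}} = \sqrt{- \frac{4888}{2 \cdot 86 \cdot \frac{1}{46}} + 2 \cdot \frac{1}{170} \cdot 130} = \sqrt{- \frac{4888}{\frac{86}{23}} + \frac{26}{17}} = \sqrt{\left(-4888\right) \frac{23}{86} + \frac{26}{17}} = \sqrt{- \frac{56212}{43} + \frac{26}{17}} = \sqrt{- \frac{954486}{731}} = \frac{3 i \sqrt{77525474}}{731}$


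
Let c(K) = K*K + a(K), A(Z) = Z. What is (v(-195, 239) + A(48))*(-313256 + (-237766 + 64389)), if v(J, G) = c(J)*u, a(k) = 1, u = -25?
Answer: 462594303066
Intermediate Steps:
c(K) = 1 + K² (c(K) = K*K + 1 = K² + 1 = 1 + K²)
v(J, G) = -25 - 25*J² (v(J, G) = (1 + J²)*(-25) = -25 - 25*J²)
(v(-195, 239) + A(48))*(-313256 + (-237766 + 64389)) = ((-25 - 25*(-195)²) + 48)*(-313256 + (-237766 + 64389)) = ((-25 - 25*38025) + 48)*(-313256 - 173377) = ((-25 - 950625) + 48)*(-486633) = (-950650 + 48)*(-486633) = -950602*(-486633) = 462594303066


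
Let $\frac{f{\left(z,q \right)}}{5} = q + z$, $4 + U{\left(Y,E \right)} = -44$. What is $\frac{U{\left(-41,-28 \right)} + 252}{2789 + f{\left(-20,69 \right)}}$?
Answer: $\frac{102}{1517} \approx 0.067238$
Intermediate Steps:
$U{\left(Y,E \right)} = -48$ ($U{\left(Y,E \right)} = -4 - 44 = -48$)
$f{\left(z,q \right)} = 5 q + 5 z$ ($f{\left(z,q \right)} = 5 \left(q + z\right) = 5 q + 5 z$)
$\frac{U{\left(-41,-28 \right)} + 252}{2789 + f{\left(-20,69 \right)}} = \frac{-48 + 252}{2789 + \left(5 \cdot 69 + 5 \left(-20\right)\right)} = \frac{204}{2789 + \left(345 - 100\right)} = \frac{204}{2789 + 245} = \frac{204}{3034} = 204 \cdot \frac{1}{3034} = \frac{102}{1517}$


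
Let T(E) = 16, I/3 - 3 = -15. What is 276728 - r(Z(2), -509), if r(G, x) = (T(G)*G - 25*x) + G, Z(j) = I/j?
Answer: 264309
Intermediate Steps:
I = -36 (I = 9 + 3*(-15) = 9 - 45 = -36)
Z(j) = -36/j
r(G, x) = -25*x + 17*G (r(G, x) = (16*G - 25*x) + G = (-25*x + 16*G) + G = -25*x + 17*G)
276728 - r(Z(2), -509) = 276728 - (-25*(-509) + 17*(-36/2)) = 276728 - (12725 + 17*(-36*1/2)) = 276728 - (12725 + 17*(-18)) = 276728 - (12725 - 306) = 276728 - 1*12419 = 276728 - 12419 = 264309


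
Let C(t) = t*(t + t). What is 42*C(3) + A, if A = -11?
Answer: 745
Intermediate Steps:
C(t) = 2*t**2 (C(t) = t*(2*t) = 2*t**2)
42*C(3) + A = 42*(2*3**2) - 11 = 42*(2*9) - 11 = 42*18 - 11 = 756 - 11 = 745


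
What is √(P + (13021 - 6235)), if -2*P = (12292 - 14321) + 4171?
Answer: 3*√635 ≈ 75.598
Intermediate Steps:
P = -1071 (P = -((12292 - 14321) + 4171)/2 = -(-2029 + 4171)/2 = -½*2142 = -1071)
√(P + (13021 - 6235)) = √(-1071 + (13021 - 6235)) = √(-1071 + 6786) = √5715 = 3*√635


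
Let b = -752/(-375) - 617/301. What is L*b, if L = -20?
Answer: 20092/22575 ≈ 0.89001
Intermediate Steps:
b = -5023/112875 (b = -752*(-1/375) - 617*1/301 = 752/375 - 617/301 = -5023/112875 ≈ -0.044501)
L*b = -20*(-5023/112875) = 20092/22575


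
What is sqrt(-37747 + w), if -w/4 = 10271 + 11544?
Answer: I*sqrt(125007) ≈ 353.56*I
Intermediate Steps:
w = -87260 (w = -4*(10271 + 11544) = -4*21815 = -87260)
sqrt(-37747 + w) = sqrt(-37747 - 87260) = sqrt(-125007) = I*sqrt(125007)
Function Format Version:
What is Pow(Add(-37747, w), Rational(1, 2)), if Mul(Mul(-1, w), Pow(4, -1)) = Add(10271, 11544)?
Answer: Mul(I, Pow(125007, Rational(1, 2))) ≈ Mul(353.56, I)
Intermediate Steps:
w = -87260 (w = Mul(-4, Add(10271, 11544)) = Mul(-4, 21815) = -87260)
Pow(Add(-37747, w), Rational(1, 2)) = Pow(Add(-37747, -87260), Rational(1, 2)) = Pow(-125007, Rational(1, 2)) = Mul(I, Pow(125007, Rational(1, 2)))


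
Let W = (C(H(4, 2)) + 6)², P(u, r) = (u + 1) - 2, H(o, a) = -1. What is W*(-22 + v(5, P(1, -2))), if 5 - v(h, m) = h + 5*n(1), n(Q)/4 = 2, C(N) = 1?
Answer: -3038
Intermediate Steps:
P(u, r) = -1 + u (P(u, r) = (1 + u) - 2 = -1 + u)
n(Q) = 8 (n(Q) = 4*2 = 8)
v(h, m) = -35 - h (v(h, m) = 5 - (h + 5*8) = 5 - (h + 40) = 5 - (40 + h) = 5 + (-40 - h) = -35 - h)
W = 49 (W = (1 + 6)² = 7² = 49)
W*(-22 + v(5, P(1, -2))) = 49*(-22 + (-35 - 1*5)) = 49*(-22 + (-35 - 5)) = 49*(-22 - 40) = 49*(-62) = -3038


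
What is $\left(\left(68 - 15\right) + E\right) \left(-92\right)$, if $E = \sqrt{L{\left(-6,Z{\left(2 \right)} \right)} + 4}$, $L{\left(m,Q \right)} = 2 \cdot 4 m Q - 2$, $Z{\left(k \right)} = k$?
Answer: $-4876 - 92 i \sqrt{94} \approx -4876.0 - 891.97 i$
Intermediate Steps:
$L{\left(m,Q \right)} = -2 + 8 Q m$ ($L{\left(m,Q \right)} = 8 m Q - 2 = 8 Q m - 2 = -2 + 8 Q m$)
$E = i \sqrt{94}$ ($E = \sqrt{\left(-2 + 8 \cdot 2 \left(-6\right)\right) + 4} = \sqrt{\left(-2 - 96\right) + 4} = \sqrt{-98 + 4} = \sqrt{-94} = i \sqrt{94} \approx 9.6954 i$)
$\left(\left(68 - 15\right) + E\right) \left(-92\right) = \left(\left(68 - 15\right) + i \sqrt{94}\right) \left(-92\right) = \left(53 + i \sqrt{94}\right) \left(-92\right) = -4876 - 92 i \sqrt{94}$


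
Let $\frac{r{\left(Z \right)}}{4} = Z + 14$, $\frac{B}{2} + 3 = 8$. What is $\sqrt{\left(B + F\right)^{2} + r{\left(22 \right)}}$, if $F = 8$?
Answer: $6 \sqrt{13} \approx 21.633$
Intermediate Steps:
$B = 10$ ($B = -6 + 2 \cdot 8 = -6 + 16 = 10$)
$r{\left(Z \right)} = 56 + 4 Z$ ($r{\left(Z \right)} = 4 \left(Z + 14\right) = 4 \left(14 + Z\right) = 56 + 4 Z$)
$\sqrt{\left(B + F\right)^{2} + r{\left(22 \right)}} = \sqrt{\left(10 + 8\right)^{2} + \left(56 + 4 \cdot 22\right)} = \sqrt{18^{2} + \left(56 + 88\right)} = \sqrt{324 + 144} = \sqrt{468} = 6 \sqrt{13}$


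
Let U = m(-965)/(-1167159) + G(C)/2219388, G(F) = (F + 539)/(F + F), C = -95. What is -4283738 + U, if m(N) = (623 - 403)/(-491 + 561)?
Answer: -1229862480151292483141/287100303555030 ≈ -4.2837e+6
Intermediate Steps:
m(N) = 22/7 (m(N) = 220/70 = 220*(1/70) = 22/7)
G(F) = (539 + F)/(2*F) (G(F) = (539 + F)/((2*F)) = (539 + F)*(1/(2*F)) = (539 + F)/(2*F))
U = -1075381001/287100303555030 (U = (22/7)/(-1167159) + ((½)*(539 - 95)/(-95))/2219388 = (22/7)*(-1/1167159) + ((½)*(-1/95)*444)*(1/2219388) = -22/8170113 - 222/95*1/2219388 = -22/8170113 - 37/35140310 = -1075381001/287100303555030 ≈ -3.7457e-6)
-4283738 + U = -4283738 - 1075381001/287100303555030 = -1229862480151292483141/287100303555030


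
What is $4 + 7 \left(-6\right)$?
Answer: $-38$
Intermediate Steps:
$4 + 7 \left(-6\right) = 4 - 42 = -38$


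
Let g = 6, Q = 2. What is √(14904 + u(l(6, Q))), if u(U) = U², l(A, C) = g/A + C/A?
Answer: 2*√33538/3 ≈ 122.09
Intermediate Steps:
l(A, C) = 6/A + C/A
√(14904 + u(l(6, Q))) = √(14904 + ((6 + 2)/6)²) = √(14904 + ((⅙)*8)²) = √(14904 + (4/3)²) = √(14904 + 16/9) = √(134152/9) = 2*√33538/3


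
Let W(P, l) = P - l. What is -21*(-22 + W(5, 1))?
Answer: 378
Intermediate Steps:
-21*(-22 + W(5, 1)) = -21*(-22 + (5 - 1*1)) = -21*(-22 + (5 - 1)) = -21*(-22 + 4) = -21*(-18) = 378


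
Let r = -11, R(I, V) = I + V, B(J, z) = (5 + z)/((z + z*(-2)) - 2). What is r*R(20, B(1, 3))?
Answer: -1012/5 ≈ -202.40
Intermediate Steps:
B(J, z) = (5 + z)/(-2 - z) (B(J, z) = (5 + z)/((z - 2*z) - 2) = (5 + z)/(-z - 2) = (5 + z)/(-2 - z))
r*R(20, B(1, 3)) = -11*(20 + (-5 - 1*3)/(2 + 3)) = -11*(20 + (-5 - 3)/5) = -11*(20 + (1/5)*(-8)) = -11*(20 - 8/5) = -11*92/5 = -1012/5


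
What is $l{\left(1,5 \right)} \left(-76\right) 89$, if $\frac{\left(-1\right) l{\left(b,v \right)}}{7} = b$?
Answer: $47348$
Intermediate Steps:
$l{\left(b,v \right)} = - 7 b$
$l{\left(1,5 \right)} \left(-76\right) 89 = \left(-7\right) 1 \left(-76\right) 89 = \left(-7\right) \left(-76\right) 89 = 532 \cdot 89 = 47348$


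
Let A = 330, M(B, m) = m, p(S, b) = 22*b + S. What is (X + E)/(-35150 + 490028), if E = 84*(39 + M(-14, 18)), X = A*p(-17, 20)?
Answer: 8021/25271 ≈ 0.31740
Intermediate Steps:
p(S, b) = S + 22*b
X = 139590 (X = 330*(-17 + 22*20) = 330*(-17 + 440) = 330*423 = 139590)
E = 4788 (E = 84*(39 + 18) = 84*57 = 4788)
(X + E)/(-35150 + 490028) = (139590 + 4788)/(-35150 + 490028) = 144378/454878 = 144378*(1/454878) = 8021/25271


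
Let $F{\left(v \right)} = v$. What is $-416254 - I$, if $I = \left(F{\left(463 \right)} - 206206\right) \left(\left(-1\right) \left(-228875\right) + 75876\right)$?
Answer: $62699968739$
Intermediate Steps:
$I = -62700384993$ ($I = \left(463 - 206206\right) \left(\left(-1\right) \left(-228875\right) + 75876\right) = - 205743 \left(228875 + 75876\right) = \left(-205743\right) 304751 = -62700384993$)
$-416254 - I = -416254 - -62700384993 = -416254 + 62700384993 = 62699968739$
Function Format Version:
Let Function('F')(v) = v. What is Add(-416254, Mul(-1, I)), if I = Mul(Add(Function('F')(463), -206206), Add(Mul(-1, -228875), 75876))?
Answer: 62699968739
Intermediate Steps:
I = -62700384993 (I = Mul(Add(463, -206206), Add(Mul(-1, -228875), 75876)) = Mul(-205743, Add(228875, 75876)) = Mul(-205743, 304751) = -62700384993)
Add(-416254, Mul(-1, I)) = Add(-416254, Mul(-1, -62700384993)) = Add(-416254, 62700384993) = 62699968739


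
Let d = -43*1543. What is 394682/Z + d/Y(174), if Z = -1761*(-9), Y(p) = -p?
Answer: 373413323/919242 ≈ 406.22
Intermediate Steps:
d = -66349
Z = 15849
394682/Z + d/Y(174) = 394682/15849 - 66349/((-1*174)) = 394682*(1/15849) - 66349/(-174) = 394682/15849 - 66349*(-1/174) = 394682/15849 + 66349/174 = 373413323/919242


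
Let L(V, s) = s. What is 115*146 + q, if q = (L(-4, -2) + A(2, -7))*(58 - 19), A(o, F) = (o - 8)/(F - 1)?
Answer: 66965/4 ≈ 16741.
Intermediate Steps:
A(o, F) = (-8 + o)/(-1 + F)
q = -195/4 (q = (-2 + (-8 + 2)/(-1 - 7))*(58 - 19) = (-2 - 6/(-8))*39 = (-2 - ⅛*(-6))*39 = (-2 + ¾)*39 = -5/4*39 = -195/4 ≈ -48.750)
115*146 + q = 115*146 - 195/4 = 16790 - 195/4 = 66965/4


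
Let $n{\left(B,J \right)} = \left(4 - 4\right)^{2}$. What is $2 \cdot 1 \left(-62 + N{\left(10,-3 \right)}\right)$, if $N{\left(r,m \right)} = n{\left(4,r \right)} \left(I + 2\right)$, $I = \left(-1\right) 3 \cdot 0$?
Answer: $-124$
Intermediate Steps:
$n{\left(B,J \right)} = 0$ ($n{\left(B,J \right)} = 0^{2} = 0$)
$I = 0$ ($I = \left(-3\right) 0 = 0$)
$N{\left(r,m \right)} = 0$ ($N{\left(r,m \right)} = 0 \left(0 + 2\right) = 0 \cdot 2 = 0$)
$2 \cdot 1 \left(-62 + N{\left(10,-3 \right)}\right) = 2 \cdot 1 \left(-62 + 0\right) = 2 \left(-62\right) = -124$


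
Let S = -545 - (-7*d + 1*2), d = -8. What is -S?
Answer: 603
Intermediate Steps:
S = -603 (S = -545 - (-7*(-8) + 1*2) = -545 - (56 + 2) = -545 - 1*58 = -545 - 58 = -603)
-S = -1*(-603) = 603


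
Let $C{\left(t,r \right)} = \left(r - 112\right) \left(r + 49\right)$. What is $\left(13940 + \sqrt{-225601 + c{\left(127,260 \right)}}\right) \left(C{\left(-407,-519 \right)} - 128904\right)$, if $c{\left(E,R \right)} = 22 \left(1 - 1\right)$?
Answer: $2337264040 + 167666 i \sqrt{225601} \approx 2.3373 \cdot 10^{9} + 7.9637 \cdot 10^{7} i$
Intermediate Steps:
$C{\left(t,r \right)} = \left(-112 + r\right) \left(49 + r\right)$
$c{\left(E,R \right)} = 0$ ($c{\left(E,R \right)} = 22 \left(1 - 1\right) = 22 \cdot 0 = 0$)
$\left(13940 + \sqrt{-225601 + c{\left(127,260 \right)}}\right) \left(C{\left(-407,-519 \right)} - 128904\right) = \left(13940 + \sqrt{-225601 + 0}\right) \left(\left(-5488 + \left(-519\right)^{2} - -32697\right) - 128904\right) = \left(13940 + \sqrt{-225601}\right) \left(\left(-5488 + 269361 + 32697\right) - 128904\right) = \left(13940 + i \sqrt{225601}\right) \left(296570 - 128904\right) = \left(13940 + i \sqrt{225601}\right) 167666 = 2337264040 + 167666 i \sqrt{225601}$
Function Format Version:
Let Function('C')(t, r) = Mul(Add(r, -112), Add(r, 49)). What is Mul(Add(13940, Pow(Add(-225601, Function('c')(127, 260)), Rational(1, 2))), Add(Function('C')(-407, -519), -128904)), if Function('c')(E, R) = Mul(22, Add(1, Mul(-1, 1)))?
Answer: Add(2337264040, Mul(167666, I, Pow(225601, Rational(1, 2)))) ≈ Add(2.3373e+9, Mul(7.9637e+7, I))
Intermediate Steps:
Function('C')(t, r) = Mul(Add(-112, r), Add(49, r))
Function('c')(E, R) = 0 (Function('c')(E, R) = Mul(22, Add(1, -1)) = Mul(22, 0) = 0)
Mul(Add(13940, Pow(Add(-225601, Function('c')(127, 260)), Rational(1, 2))), Add(Function('C')(-407, -519), -128904)) = Mul(Add(13940, Pow(Add(-225601, 0), Rational(1, 2))), Add(Add(-5488, Pow(-519, 2), Mul(-63, -519)), -128904)) = Mul(Add(13940, Pow(-225601, Rational(1, 2))), Add(Add(-5488, 269361, 32697), -128904)) = Mul(Add(13940, Mul(I, Pow(225601, Rational(1, 2)))), Add(296570, -128904)) = Mul(Add(13940, Mul(I, Pow(225601, Rational(1, 2)))), 167666) = Add(2337264040, Mul(167666, I, Pow(225601, Rational(1, 2))))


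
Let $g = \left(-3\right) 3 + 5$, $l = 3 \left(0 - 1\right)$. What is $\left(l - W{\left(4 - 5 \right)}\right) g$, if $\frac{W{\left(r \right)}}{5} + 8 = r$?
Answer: $-168$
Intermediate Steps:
$W{\left(r \right)} = -40 + 5 r$
$l = -3$ ($l = 3 \left(-1\right) = -3$)
$g = -4$ ($g = -9 + 5 = -4$)
$\left(l - W{\left(4 - 5 \right)}\right) g = \left(-3 - \left(-40 + 5 \left(4 - 5\right)\right)\right) \left(-4\right) = \left(-3 - \left(-40 + 5 \left(-1\right)\right)\right) \left(-4\right) = \left(-3 - \left(-40 - 5\right)\right) \left(-4\right) = \left(-3 - -45\right) \left(-4\right) = \left(-3 + 45\right) \left(-4\right) = 42 \left(-4\right) = -168$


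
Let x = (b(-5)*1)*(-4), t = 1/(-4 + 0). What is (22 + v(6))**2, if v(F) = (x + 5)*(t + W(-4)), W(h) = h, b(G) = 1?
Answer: 5041/16 ≈ 315.06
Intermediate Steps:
t = -1/4 (t = 1/(-4) = -1/4 ≈ -0.25000)
x = -4 (x = (1*1)*(-4) = 1*(-4) = -4)
v(F) = -17/4 (v(F) = (-4 + 5)*(-1/4 - 4) = 1*(-17/4) = -17/4)
(22 + v(6))**2 = (22 - 17/4)**2 = (71/4)**2 = 5041/16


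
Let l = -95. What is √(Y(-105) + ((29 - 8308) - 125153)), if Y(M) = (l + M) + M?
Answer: I*√133737 ≈ 365.7*I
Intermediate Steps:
Y(M) = -95 + 2*M (Y(M) = (-95 + M) + M = -95 + 2*M)
√(Y(-105) + ((29 - 8308) - 125153)) = √((-95 + 2*(-105)) + ((29 - 8308) - 125153)) = √((-95 - 210) + (-8279 - 125153)) = √(-305 - 133432) = √(-133737) = I*√133737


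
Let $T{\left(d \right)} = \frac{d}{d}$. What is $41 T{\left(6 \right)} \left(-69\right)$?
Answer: $-2829$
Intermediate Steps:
$T{\left(d \right)} = 1$
$41 T{\left(6 \right)} \left(-69\right) = 41 \cdot 1 \left(-69\right) = 41 \left(-69\right) = -2829$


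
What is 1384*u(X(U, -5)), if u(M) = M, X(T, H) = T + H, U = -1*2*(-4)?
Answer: 4152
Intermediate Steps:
U = 8 (U = -2*(-4) = 8)
X(T, H) = H + T
1384*u(X(U, -5)) = 1384*(-5 + 8) = 1384*3 = 4152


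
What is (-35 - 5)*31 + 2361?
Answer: 1121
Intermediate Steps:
(-35 - 5)*31 + 2361 = -40*31 + 2361 = -1240 + 2361 = 1121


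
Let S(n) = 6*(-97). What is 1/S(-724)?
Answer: -1/582 ≈ -0.0017182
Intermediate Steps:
S(n) = -582
1/S(-724) = 1/(-582) = -1/582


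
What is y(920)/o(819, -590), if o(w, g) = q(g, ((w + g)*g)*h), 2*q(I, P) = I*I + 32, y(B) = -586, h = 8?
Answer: -293/87033 ≈ -0.0033665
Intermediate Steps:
q(I, P) = 16 + I²/2 (q(I, P) = (I*I + 32)/2 = (I² + 32)/2 = (32 + I²)/2 = 16 + I²/2)
o(w, g) = 16 + g²/2
y(920)/o(819, -590) = -586/(16 + (½)*(-590)²) = -586/(16 + (½)*348100) = -586/(16 + 174050) = -586/174066 = -586*1/174066 = -293/87033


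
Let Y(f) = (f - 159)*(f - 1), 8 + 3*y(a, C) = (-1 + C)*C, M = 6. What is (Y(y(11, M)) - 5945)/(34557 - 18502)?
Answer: -12430/28899 ≈ -0.43012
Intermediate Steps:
y(a, C) = -8/3 + C*(-1 + C)/3 (y(a, C) = -8/3 + ((-1 + C)*C)/3 = -8/3 + (C*(-1 + C))/3 = -8/3 + C*(-1 + C)/3)
Y(f) = (-1 + f)*(-159 + f) (Y(f) = (-159 + f)*(-1 + f) = (-1 + f)*(-159 + f))
(Y(y(11, M)) - 5945)/(34557 - 18502) = ((159 + (-8/3 - 1/3*6 + (1/3)*6**2)**2 - 160*(-8/3 - 1/3*6 + (1/3)*6**2)) - 5945)/(34557 - 18502) = ((159 + (-8/3 - 2 + (1/3)*36)**2 - 160*(-8/3 - 2 + (1/3)*36)) - 5945)/16055 = ((159 + (-8/3 - 2 + 12)**2 - 160*(-8/3 - 2 + 12)) - 5945)*(1/16055) = ((159 + (22/3)**2 - 160*22/3) - 5945)*(1/16055) = ((159 + 484/9 - 3520/3) - 5945)*(1/16055) = (-8645/9 - 5945)*(1/16055) = -62150/9*1/16055 = -12430/28899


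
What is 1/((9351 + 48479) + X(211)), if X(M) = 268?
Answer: 1/58098 ≈ 1.7212e-5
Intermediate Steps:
1/((9351 + 48479) + X(211)) = 1/((9351 + 48479) + 268) = 1/(57830 + 268) = 1/58098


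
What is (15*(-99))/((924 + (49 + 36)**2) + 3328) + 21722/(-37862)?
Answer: -152764232/217271087 ≈ -0.70310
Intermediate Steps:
(15*(-99))/((924 + (49 + 36)**2) + 3328) + 21722/(-37862) = -1485/((924 + 85**2) + 3328) + 21722*(-1/37862) = -1485/((924 + 7225) + 3328) - 10861/18931 = -1485/(8149 + 3328) - 10861/18931 = -1485/11477 - 10861/18931 = -152764232/217271087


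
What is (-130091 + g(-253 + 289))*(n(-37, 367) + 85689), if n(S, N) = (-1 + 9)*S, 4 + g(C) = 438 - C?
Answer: -11074874349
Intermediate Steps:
g(C) = 434 - C (g(C) = -4 + (438 - C) = 434 - C)
n(S, N) = 8*S
(-130091 + g(-253 + 289))*(n(-37, 367) + 85689) = (-130091 + (434 - (-253 + 289)))*(8*(-37) + 85689) = (-130091 + (434 - 1*36))*(-296 + 85689) = (-130091 + (434 - 36))*85393 = (-130091 + 398)*85393 = -129693*85393 = -11074874349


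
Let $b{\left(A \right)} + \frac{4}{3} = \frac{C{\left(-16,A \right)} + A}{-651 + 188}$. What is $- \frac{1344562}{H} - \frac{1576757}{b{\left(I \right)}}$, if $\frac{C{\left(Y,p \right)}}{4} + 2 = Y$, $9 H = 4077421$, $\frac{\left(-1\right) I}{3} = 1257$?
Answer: $- \frac{8930139923973399}{39457203017} \approx -2.2632 \cdot 10^{5}$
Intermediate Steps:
$I = -3771$ ($I = \left(-3\right) 1257 = -3771$)
$H = \frac{4077421}{9}$ ($H = \frac{1}{9} \cdot 4077421 = \frac{4077421}{9} \approx 4.5305 \cdot 10^{5}$)
$C{\left(Y,p \right)} = -8 + 4 Y$
$b{\left(A \right)} = - \frac{1636}{1389} - \frac{A}{463}$ ($b{\left(A \right)} = - \frac{4}{3} + \frac{\left(-8 + 4 \left(-16\right)\right) + A}{-651 + 188} = - \frac{4}{3} + \frac{\left(-8 - 64\right) + A}{-463} = - \frac{4}{3} + \left(-72 + A\right) \left(- \frac{1}{463}\right) = - \frac{4}{3} - \left(- \frac{72}{463} + \frac{A}{463}\right) = - \frac{1636}{1389} - \frac{A}{463}$)
$- \frac{1344562}{H} - \frac{1576757}{b{\left(I \right)}} = - \frac{1344562}{\frac{4077421}{9}} - \frac{1576757}{- \frac{1636}{1389} - - \frac{3771}{463}} = \left(-1344562\right) \frac{9}{4077421} - \frac{1576757}{- \frac{1636}{1389} + \frac{3771}{463}} = - \frac{12101058}{4077421} - \frac{1576757}{\frac{9677}{1389}} = - \frac{12101058}{4077421} - \frac{2190115473}{9677} = - \frac{8930139923973399}{39457203017}$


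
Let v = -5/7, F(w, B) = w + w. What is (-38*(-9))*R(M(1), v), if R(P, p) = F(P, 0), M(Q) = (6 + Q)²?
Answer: 33516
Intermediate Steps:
F(w, B) = 2*w
v = -5/7 (v = -5*⅐ = -5/7 ≈ -0.71429)
R(P, p) = 2*P
(-38*(-9))*R(M(1), v) = (-38*(-9))*(2*(6 + 1)²) = 342*(2*7²) = 342*(2*49) = 342*98 = 33516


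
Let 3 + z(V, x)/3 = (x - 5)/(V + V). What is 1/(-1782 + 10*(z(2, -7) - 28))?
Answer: -1/2242 ≈ -0.00044603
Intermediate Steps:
z(V, x) = -9 + 3*(-5 + x)/(2*V) (z(V, x) = -9 + 3*((x - 5)/(V + V)) = -9 + 3*((-5 + x)/((2*V))) = -9 + 3*((-5 + x)*(1/(2*V))) = -9 + 3*((-5 + x)/(2*V)) = -9 + 3*(-5 + x)/(2*V))
1/(-1782 + 10*(z(2, -7) - 28)) = 1/(-1782 + 10*((3/2)*(-5 - 7 - 6*2)/2 - 28)) = 1/(-1782 + 10*((3/2)*(½)*(-5 - 7 - 12) - 28)) = 1/(-1782 + 10*((3/2)*(½)*(-24) - 28)) = 1/(-1782 + 10*(-18 - 28)) = 1/(-1782 + 10*(-46)) = 1/(-1782 - 460) = 1/(-2242) = -1/2242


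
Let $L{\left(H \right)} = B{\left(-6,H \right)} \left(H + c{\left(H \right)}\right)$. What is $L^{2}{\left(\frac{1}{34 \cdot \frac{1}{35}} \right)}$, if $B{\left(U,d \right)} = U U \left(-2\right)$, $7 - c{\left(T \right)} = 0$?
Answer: $\frac{96589584}{289} \approx 3.3422 \cdot 10^{5}$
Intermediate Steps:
$c{\left(T \right)} = 7$ ($c{\left(T \right)} = 7 - 0 = 7 + 0 = 7$)
$B{\left(U,d \right)} = - 2 U^{2}$ ($B{\left(U,d \right)} = U \left(- 2 U\right) = - 2 U^{2}$)
$L{\left(H \right)} = -504 - 72 H$ ($L{\left(H \right)} = - 2 \left(-6\right)^{2} \left(H + 7\right) = \left(-2\right) 36 \left(7 + H\right) = - 72 \left(7 + H\right) = -504 - 72 H$)
$L^{2}{\left(\frac{1}{34 \cdot \frac{1}{35}} \right)} = \left(-504 - \frac{72}{34 \cdot \frac{1}{35}}\right)^{2} = \left(-504 - \frac{72}{\frac{34}{35}}\right)^{2} = \left(-504 - \frac{1260}{17}\right)^{2} = \left(- \frac{9828}{17}\right)^{2} = \frac{96589584}{289}$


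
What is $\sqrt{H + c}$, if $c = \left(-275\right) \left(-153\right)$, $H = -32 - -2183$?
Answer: $9 \sqrt{546} \approx 210.3$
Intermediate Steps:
$H = 2151$ ($H = -32 + 2183 = 2151$)
$c = 42075$
$\sqrt{H + c} = \sqrt{2151 + 42075} = \sqrt{44226} = 9 \sqrt{546}$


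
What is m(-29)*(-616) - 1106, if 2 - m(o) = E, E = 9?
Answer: 3206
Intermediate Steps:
m(o) = -7 (m(o) = 2 - 1*9 = 2 - 9 = -7)
m(-29)*(-616) - 1106 = -7*(-616) - 1106 = 4312 - 1106 = 3206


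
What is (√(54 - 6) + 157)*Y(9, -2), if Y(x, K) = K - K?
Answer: 0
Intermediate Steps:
Y(x, K) = 0
(√(54 - 6) + 157)*Y(9, -2) = (√(54 - 6) + 157)*0 = (√48 + 157)*0 = (4*√3 + 157)*0 = (157 + 4*√3)*0 = 0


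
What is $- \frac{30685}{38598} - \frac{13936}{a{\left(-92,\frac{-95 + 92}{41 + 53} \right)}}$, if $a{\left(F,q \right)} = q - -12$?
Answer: $- \frac{16865761019}{14474250} \approx -1165.2$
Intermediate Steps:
$a{\left(F,q \right)} = 12 + q$ ($a{\left(F,q \right)} = q + \left(-16 + 28\right) = q + 12 = 12 + q$)
$- \frac{30685}{38598} - \frac{13936}{a{\left(-92,\frac{-95 + 92}{41 + 53} \right)}} = - \frac{30685}{38598} - \frac{13936}{12 + \frac{-95 + 92}{41 + 53}} = \left(-30685\right) \frac{1}{38598} - \frac{13936}{12 - \frac{3}{94}} = - \frac{30685}{38598} - \frac{13936}{12 - \frac{3}{94}} = - \frac{30685}{38598} - \frac{13936}{\frac{1125}{94}} = - \frac{30685}{38598} - \frac{1309984}{1125} = - \frac{16865761019}{14474250}$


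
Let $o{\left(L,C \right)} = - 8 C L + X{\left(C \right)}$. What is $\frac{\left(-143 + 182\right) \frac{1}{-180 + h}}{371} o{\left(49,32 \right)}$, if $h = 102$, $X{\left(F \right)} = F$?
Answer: $\frac{6256}{371} \approx 16.863$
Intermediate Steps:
$o{\left(L,C \right)} = C - 8 C L$ ($o{\left(L,C \right)} = - 8 C L + C = C - 8 C L$)
$\frac{\left(-143 + 182\right) \frac{1}{-180 + h}}{371} o{\left(49,32 \right)} = \frac{\left(-143 + 182\right) \frac{1}{-180 + 102}}{371} \cdot 32 \left(1 - 392\right) = \frac{39}{-78} \cdot \frac{1}{371} \cdot 32 \left(1 - 392\right) = 39 \left(- \frac{1}{78}\right) \frac{1}{371} \cdot 32 \left(-391\right) = \left(- \frac{1}{2}\right) \frac{1}{371} \left(-12512\right) = \left(- \frac{1}{742}\right) \left(-12512\right) = \frac{6256}{371}$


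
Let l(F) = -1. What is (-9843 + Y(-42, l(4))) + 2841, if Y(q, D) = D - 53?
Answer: -7056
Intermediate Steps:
Y(q, D) = -53 + D
(-9843 + Y(-42, l(4))) + 2841 = (-9843 + (-53 - 1)) + 2841 = (-9843 - 54) + 2841 = -9897 + 2841 = -7056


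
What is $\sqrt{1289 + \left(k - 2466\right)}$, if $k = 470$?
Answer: $i \sqrt{707} \approx 26.589 i$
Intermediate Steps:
$\sqrt{1289 + \left(k - 2466\right)} = \sqrt{1289 + \left(470 - 2466\right)} = \sqrt{1289 - 1996} = \sqrt{-707} = i \sqrt{707}$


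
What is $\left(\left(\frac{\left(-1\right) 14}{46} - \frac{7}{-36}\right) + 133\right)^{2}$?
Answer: $\frac{12107261089}{685584} \approx 17660.0$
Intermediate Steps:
$\left(\left(\frac{\left(-1\right) 14}{46} - \frac{7}{-36}\right) + 133\right)^{2} = \left(\left(\left(-14\right) \frac{1}{46} - - \frac{7}{36}\right) + 133\right)^{2} = \left(\left(- \frac{7}{23} + \frac{7}{36}\right) + 133\right)^{2} = \left(- \frac{91}{828} + 133\right)^{2} = \left(\frac{110033}{828}\right)^{2} = \frac{12107261089}{685584}$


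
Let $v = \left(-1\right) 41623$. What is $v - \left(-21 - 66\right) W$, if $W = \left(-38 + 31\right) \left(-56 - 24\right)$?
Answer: $7097$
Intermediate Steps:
$W = 560$ ($W = \left(-7\right) \left(-80\right) = 560$)
$v = -41623$
$v - \left(-21 - 66\right) W = -41623 - \left(-21 - 66\right) 560 = -41623 - \left(-87\right) 560 = -41623 - -48720 = -41623 + 48720 = 7097$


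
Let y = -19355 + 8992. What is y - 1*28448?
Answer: -38811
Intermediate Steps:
y = -10363
y - 1*28448 = -10363 - 1*28448 = -10363 - 28448 = -38811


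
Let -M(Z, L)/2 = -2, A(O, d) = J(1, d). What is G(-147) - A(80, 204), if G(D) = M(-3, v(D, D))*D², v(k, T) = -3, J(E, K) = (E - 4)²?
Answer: 86427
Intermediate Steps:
J(E, K) = (-4 + E)²
A(O, d) = 9 (A(O, d) = (-4 + 1)² = (-3)² = 9)
M(Z, L) = 4 (M(Z, L) = -2*(-2) = 4)
G(D) = 4*D²
G(-147) - A(80, 204) = 4*(-147)² - 1*9 = 4*21609 - 9 = 86436 - 9 = 86427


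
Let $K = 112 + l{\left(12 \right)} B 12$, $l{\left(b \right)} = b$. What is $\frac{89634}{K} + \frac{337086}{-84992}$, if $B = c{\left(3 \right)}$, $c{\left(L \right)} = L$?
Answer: $\frac{116168721}{722432} \approx 160.8$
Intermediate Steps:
$B = 3$
$K = 544$ ($K = 112 + 12 \cdot 3 \cdot 12 = 112 + 12 \cdot 36 = 112 + 432 = 544$)
$\frac{89634}{K} + \frac{337086}{-84992} = \frac{89634}{544} + \frac{337086}{-84992} = 89634 \cdot \frac{1}{544} + 337086 \left(- \frac{1}{84992}\right) = \frac{44817}{272} - \frac{168543}{42496} = \frac{116168721}{722432}$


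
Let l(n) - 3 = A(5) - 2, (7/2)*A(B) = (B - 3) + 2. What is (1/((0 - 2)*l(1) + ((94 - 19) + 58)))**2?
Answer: 49/811801 ≈ 6.0360e-5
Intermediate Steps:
A(B) = -2/7 + 2*B/7 (A(B) = 2*((B - 3) + 2)/7 = 2*((-3 + B) + 2)/7 = 2*(-1 + B)/7 = -2/7 + 2*B/7)
l(n) = 15/7 (l(n) = 3 + ((-2/7 + (2/7)*5) - 2) = 3 + ((-2/7 + 10/7) - 2) = 3 + (8/7 - 2) = 3 - 6/7 = 15/7)
(1/((0 - 2)*l(1) + ((94 - 19) + 58)))**2 = (1/((0 - 2)*(15/7) + ((94 - 19) + 58)))**2 = (1/(-2*15/7 + (75 + 58)))**2 = (1/(-30/7 + 133))**2 = (1/(901/7))**2 = (7/901)**2 = 49/811801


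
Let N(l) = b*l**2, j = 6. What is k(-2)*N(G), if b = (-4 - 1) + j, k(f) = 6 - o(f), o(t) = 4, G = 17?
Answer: 578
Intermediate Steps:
k(f) = 2 (k(f) = 6 - 1*4 = 6 - 4 = 2)
b = 1 (b = (-4 - 1) + 6 = -5 + 6 = 1)
N(l) = l**2 (N(l) = 1*l**2 = l**2)
k(-2)*N(G) = 2*17**2 = 2*289 = 578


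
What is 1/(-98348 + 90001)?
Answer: -1/8347 ≈ -0.00011980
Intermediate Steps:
1/(-98348 + 90001) = 1/(-8347) = -1/8347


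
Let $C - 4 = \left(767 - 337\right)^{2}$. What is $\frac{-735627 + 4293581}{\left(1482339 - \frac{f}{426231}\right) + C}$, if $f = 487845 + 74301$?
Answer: $\frac{38884879266}{18221284333} \approx 2.134$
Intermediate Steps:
$f = 562146$
$C = 184904$ ($C = 4 + \left(767 - 337\right)^{2} = 4 + 430^{2} = 4 + 184900 = 184904$)
$\frac{-735627 + 4293581}{\left(1482339 - \frac{f}{426231}\right) + C} = \frac{-735627 + 4293581}{\left(1482339 - \frac{562146}{426231}\right) + 184904} = \frac{3557954}{\left(1482339 - 562146 \cdot \frac{1}{426231}\right) + 184904} = \frac{3557954}{\left(1482339 - \frac{14414}{10929}\right) + 184904} = \frac{3557954}{\frac{16200468517}{10929} + 184904} = \frac{3557954}{\frac{18221284333}{10929}} = 3557954 \cdot \frac{10929}{18221284333} = \frac{38884879266}{18221284333}$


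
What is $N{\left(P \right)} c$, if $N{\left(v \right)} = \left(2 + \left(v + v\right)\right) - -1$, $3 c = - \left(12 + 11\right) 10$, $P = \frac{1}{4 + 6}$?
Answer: $- \frac{736}{3} \approx -245.33$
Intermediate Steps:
$P = \frac{1}{10} \approx 0.1$
$c = - \frac{230}{3}$ ($c = \frac{\left(-1\right) \left(12 + 11\right) 10}{3} = \frac{\left(-1\right) 23 \cdot 10}{3} = \frac{\left(-1\right) 230}{3} = \frac{1}{3} \left(-230\right) = - \frac{230}{3} \approx -76.667$)
$N{\left(v \right)} = 3 + 2 v$ ($N{\left(v \right)} = \left(2 + 2 v\right) + 1 = 3 + 2 v$)
$N{\left(P \right)} c = \left(3 + 2 \cdot \frac{1}{10}\right) \left(- \frac{230}{3}\right) = \left(3 + \frac{1}{5}\right) \left(- \frac{230}{3}\right) = \frac{16}{5} \left(- \frac{230}{3}\right) = - \frac{736}{3}$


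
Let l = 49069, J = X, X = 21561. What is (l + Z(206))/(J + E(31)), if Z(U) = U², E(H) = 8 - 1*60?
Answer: 91505/21509 ≈ 4.2543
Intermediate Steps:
E(H) = -52 (E(H) = 8 - 60 = -52)
J = 21561
(l + Z(206))/(J + E(31)) = (49069 + 206²)/(21561 - 52) = (49069 + 42436)/21509 = 91505*(1/21509) = 91505/21509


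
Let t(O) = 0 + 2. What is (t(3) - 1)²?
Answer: 1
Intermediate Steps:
t(O) = 2
(t(3) - 1)² = (2 - 1)² = 1² = 1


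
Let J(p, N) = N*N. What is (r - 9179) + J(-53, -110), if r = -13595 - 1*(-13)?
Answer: -10661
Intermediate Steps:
J(p, N) = N**2
r = -13582 (r = -13595 + 13 = -13582)
(r - 9179) + J(-53, -110) = (-13582 - 9179) + (-110)**2 = -22761 + 12100 = -10661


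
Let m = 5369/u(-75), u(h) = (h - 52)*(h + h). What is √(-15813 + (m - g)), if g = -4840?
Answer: I*√159281074122/3810 ≈ 104.75*I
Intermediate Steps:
u(h) = 2*h*(-52 + h) (u(h) = (-52 + h)*(2*h) = 2*h*(-52 + h))
m = 5369/19050 (m = 5369/((2*(-75)*(-52 - 75))) = 5369/((2*(-75)*(-127))) = 5369/19050 ≈ 0.28184)
√(-15813 + (m - g)) = √(-15813 + (5369/19050 - 1*(-4840))) = √(-15813 + (5369/19050 + 4840)) = √(-15813 + 92207369/19050) = √(-209030281/19050) = I*√159281074122/3810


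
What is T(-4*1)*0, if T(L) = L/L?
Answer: 0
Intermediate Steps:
T(L) = 1
T(-4*1)*0 = 1*0 = 0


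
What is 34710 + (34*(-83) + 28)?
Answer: 31916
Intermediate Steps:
34710 + (34*(-83) + 28) = 34710 + (-2822 + 28) = 34710 - 2794 = 31916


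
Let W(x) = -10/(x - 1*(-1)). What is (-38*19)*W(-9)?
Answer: -1805/2 ≈ -902.50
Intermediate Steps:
W(x) = -10/(1 + x) (W(x) = -10/(x + 1) = -10/(1 + x))
(-38*19)*W(-9) = (-38*19)*(-10/(1 - 9)) = -(-7220)/(-8) = -(-7220)*(-1)/8 = -722*5/4 = -1805/2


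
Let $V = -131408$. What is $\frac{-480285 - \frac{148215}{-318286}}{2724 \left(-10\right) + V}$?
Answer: $\frac{152867843295}{50495437328} \approx 3.0274$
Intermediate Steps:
$\frac{-480285 - \frac{148215}{-318286}}{2724 \left(-10\right) + V} = \frac{-480285 - \frac{148215}{-318286}}{2724 \left(-10\right) - 131408} = \frac{-480285 - - \frac{148215}{318286}}{-27240 - 131408} = \frac{-480285 + \frac{148215}{318286}}{-158648} = \left(- \frac{152867843295}{318286}\right) \left(- \frac{1}{158648}\right) = \frac{152867843295}{50495437328}$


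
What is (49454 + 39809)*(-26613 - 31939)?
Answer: -5226527176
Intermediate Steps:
(49454 + 39809)*(-26613 - 31939) = 89263*(-58552) = -5226527176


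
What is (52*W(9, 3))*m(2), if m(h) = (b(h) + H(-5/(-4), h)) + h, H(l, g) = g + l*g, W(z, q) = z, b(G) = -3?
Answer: 1638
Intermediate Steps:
H(l, g) = g + g*l
m(h) = -3 + 13*h/4 (m(h) = (-3 + h*(1 - 5/(-4))) + h = (-3 + h*(1 - 5*(-1/4))) + h = (-3 + h*(1 + 5/4)) + h = (-3 + h*(9/4)) + h = (-3 + 9*h/4) + h = -3 + 13*h/4)
(52*W(9, 3))*m(2) = (52*9)*(-3 + (13/4)*2) = 468*(-3 + 13/2) = 468*(7/2) = 1638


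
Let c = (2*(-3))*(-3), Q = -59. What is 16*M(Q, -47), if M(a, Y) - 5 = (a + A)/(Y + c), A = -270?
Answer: 7584/29 ≈ 261.52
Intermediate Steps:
c = 18 (c = -6*(-3) = 18)
M(a, Y) = 5 + (-270 + a)/(18 + Y) (M(a, Y) = 5 + (a - 270)/(Y + 18) = 5 + (-270 + a)/(18 + Y))
16*M(Q, -47) = 16*((-180 - 59 + 5*(-47))/(18 - 47)) = 16*((-180 - 59 - 235)/(-29)) = 16*(-1/29*(-474)) = 16*(474/29) = 7584/29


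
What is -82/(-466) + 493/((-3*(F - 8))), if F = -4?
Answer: 116345/8388 ≈ 13.870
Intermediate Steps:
-82/(-466) + 493/((-3*(F - 8))) = -82/(-466) + 493/((-3*(-4 - 8))) = -82*(-1/466) + 493/((-3*(-12))) = 41/233 + 493/36 = 116345/8388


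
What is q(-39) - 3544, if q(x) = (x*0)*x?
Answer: -3544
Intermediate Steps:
q(x) = 0 (q(x) = 0*x = 0)
q(-39) - 3544 = 0 - 3544 = -3544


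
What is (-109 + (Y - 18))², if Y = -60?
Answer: 34969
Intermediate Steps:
(-109 + (Y - 18))² = (-109 + (-60 - 18))² = (-109 - 78)² = (-187)² = 34969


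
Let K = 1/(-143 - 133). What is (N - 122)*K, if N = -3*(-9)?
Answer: 95/276 ≈ 0.34420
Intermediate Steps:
N = 27
K = -1/276 (K = 1/(-276) = -1/276 ≈ -0.0036232)
(N - 122)*K = (27 - 122)*(-1/276) = -95*(-1/276) = 95/276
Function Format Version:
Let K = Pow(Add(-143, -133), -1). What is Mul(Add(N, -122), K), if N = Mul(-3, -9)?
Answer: Rational(95, 276) ≈ 0.34420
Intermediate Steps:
N = 27
K = Rational(-1, 276) (K = Pow(-276, -1) = Rational(-1, 276) ≈ -0.0036232)
Mul(Add(N, -122), K) = Mul(Add(27, -122), Rational(-1, 276)) = Mul(-95, Rational(-1, 276)) = Rational(95, 276)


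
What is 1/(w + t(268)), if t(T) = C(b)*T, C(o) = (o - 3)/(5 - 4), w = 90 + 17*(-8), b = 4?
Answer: 1/222 ≈ 0.0045045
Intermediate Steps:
w = -46 (w = 90 - 136 = -46)
C(o) = -3 + o (C(o) = (-3 + o)/1 = (-3 + o)*1 = -3 + o)
t(T) = T (t(T) = (-3 + 4)*T = 1*T = T)
1/(w + t(268)) = 1/(-46 + 268) = 1/222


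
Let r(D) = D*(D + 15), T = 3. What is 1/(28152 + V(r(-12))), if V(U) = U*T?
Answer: 1/28044 ≈ 3.5658e-5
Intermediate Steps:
r(D) = D*(15 + D)
V(U) = 3*U (V(U) = U*3 = 3*U)
1/(28152 + V(r(-12))) = 1/(28152 + 3*(-12*(15 - 12))) = 1/(28152 + 3*(-12*3)) = 1/(28152 + 3*(-36)) = 1/(28152 - 108) = 1/28044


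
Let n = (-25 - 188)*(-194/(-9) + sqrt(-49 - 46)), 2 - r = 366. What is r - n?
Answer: 12682/3 + 213*I*sqrt(95) ≈ 4227.3 + 2076.1*I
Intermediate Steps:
r = -364 (r = 2 - 1*366 = 2 - 366 = -364)
n = -13774/3 - 213*I*sqrt(95) (n = -213*(-194*(-1/9) + sqrt(-95)) = -213*(194/9 + I*sqrt(95)) = -13774/3 - 213*I*sqrt(95) ≈ -4591.3 - 2076.1*I)
r - n = -364 - (-13774/3 - 213*I*sqrt(95)) = -364 + (13774/3 + 213*I*sqrt(95)) = 12682/3 + 213*I*sqrt(95)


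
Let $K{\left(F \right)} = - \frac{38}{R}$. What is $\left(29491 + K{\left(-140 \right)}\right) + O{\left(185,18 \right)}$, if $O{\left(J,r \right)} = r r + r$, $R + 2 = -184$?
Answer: $\frac{2774488}{93} \approx 29833.0$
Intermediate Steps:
$R = -186$ ($R = -2 - 184 = -186$)
$O{\left(J,r \right)} = r + r^{2}$ ($O{\left(J,r \right)} = r^{2} + r = r + r^{2}$)
$K{\left(F \right)} = \frac{19}{93}$ ($K{\left(F \right)} = - \frac{38}{-186} = \left(-38\right) \left(- \frac{1}{186}\right) = \frac{19}{93}$)
$\left(29491 + K{\left(-140 \right)}\right) + O{\left(185,18 \right)} = \left(29491 + \frac{19}{93}\right) + 18 \left(1 + 18\right) = \frac{2742682}{93} + 18 \cdot 19 = \frac{2742682}{93} + 342 = \frac{2774488}{93}$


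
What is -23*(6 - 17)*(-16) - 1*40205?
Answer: -44253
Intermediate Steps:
-23*(6 - 17)*(-16) - 1*40205 = -23*(-11)*(-16) - 40205 = 253*(-16) - 40205 = -4048 - 40205 = -44253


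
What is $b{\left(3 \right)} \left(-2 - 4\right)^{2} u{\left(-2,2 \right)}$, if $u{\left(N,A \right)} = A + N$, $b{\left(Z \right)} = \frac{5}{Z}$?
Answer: $0$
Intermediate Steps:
$b{\left(3 \right)} \left(-2 - 4\right)^{2} u{\left(-2,2 \right)} = \frac{5}{3} \left(-2 - 4\right)^{2} \left(2 - 2\right) = 5 \cdot \frac{1}{3} \left(-6\right)^{2} \cdot 0 = \frac{5}{3} \cdot 36 \cdot 0 = 60 \cdot 0 = 0$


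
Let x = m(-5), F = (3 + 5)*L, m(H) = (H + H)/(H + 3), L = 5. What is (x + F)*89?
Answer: 4005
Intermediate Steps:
m(H) = 2*H/(3 + H) (m(H) = (2*H)/(3 + H) = 2*H/(3 + H))
F = 40 (F = (3 + 5)*5 = 8*5 = 40)
x = 5 (x = 2*(-5)/(3 - 5) = 2*(-5)/(-2) = 2*(-5)*(-½) = 5)
(x + F)*89 = (5 + 40)*89 = 45*89 = 4005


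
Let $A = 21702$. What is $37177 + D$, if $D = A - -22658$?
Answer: $81537$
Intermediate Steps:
$D = 44360$ ($D = 21702 - -22658 = 21702 + 22658 = 44360$)
$37177 + D = 37177 + 44360 = 81537$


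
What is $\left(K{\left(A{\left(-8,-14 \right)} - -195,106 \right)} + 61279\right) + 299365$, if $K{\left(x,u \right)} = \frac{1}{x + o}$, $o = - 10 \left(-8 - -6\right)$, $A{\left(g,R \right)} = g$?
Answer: $\frac{74653309}{207} \approx 3.6064 \cdot 10^{5}$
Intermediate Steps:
$o = 20$ ($o = - 10 \left(-8 + 6\right) = \left(-10\right) \left(-2\right) = 20$)
$K{\left(x,u \right)} = \frac{1}{20 + x}$ ($K{\left(x,u \right)} = \frac{1}{x + 20} = \frac{1}{20 + x}$)
$\left(K{\left(A{\left(-8,-14 \right)} - -195,106 \right)} + 61279\right) + 299365 = \left(\frac{1}{20 - -187} + 61279\right) + 299365 = \left(\frac{1}{20 + \left(-8 + 195\right)} + 61279\right) + 299365 = \left(\frac{1}{20 + 187} + 61279\right) + 299365 = \left(\frac{1}{207} + 61279\right) + 299365 = \frac{12684754}{207} + 299365 = \frac{74653309}{207}$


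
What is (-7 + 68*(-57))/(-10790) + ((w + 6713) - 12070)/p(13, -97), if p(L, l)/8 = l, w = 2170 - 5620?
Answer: 49020369/4186520 ≈ 11.709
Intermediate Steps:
w = -3450
p(L, l) = 8*l
(-7 + 68*(-57))/(-10790) + ((w + 6713) - 12070)/p(13, -97) = (-7 + 68*(-57))/(-10790) + ((-3450 + 6713) - 12070)/((8*(-97))) = (-7 - 3876)*(-1/10790) + (3263 - 12070)/(-776) = -3883*(-1/10790) - 8807*(-1/776) = 3883/10790 + 8807/776 = 49020369/4186520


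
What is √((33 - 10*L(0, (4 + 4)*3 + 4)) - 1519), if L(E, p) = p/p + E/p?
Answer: 2*I*√374 ≈ 38.678*I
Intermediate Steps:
L(E, p) = 1 + E/p
√((33 - 10*L(0, (4 + 4)*3 + 4)) - 1519) = √((33 - 10*(0 + ((4 + 4)*3 + 4))/((4 + 4)*3 + 4)) - 1519) = √((33 - 10*(0 + (8*3 + 4))/(8*3 + 4)) - 1519) = √((33 - 10*(0 + (24 + 4))/(24 + 4)) - 1519) = √((33 - 10*(0 + 28)/28) - 1519) = √((33 - 5*28/14) - 1519) = √((33 - 10*1) - 1519) = √((33 - 10) - 1519) = √(23 - 1519) = √(-1496) = 2*I*√374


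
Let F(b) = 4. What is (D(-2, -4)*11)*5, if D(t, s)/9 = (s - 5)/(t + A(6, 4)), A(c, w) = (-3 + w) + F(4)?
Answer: -1485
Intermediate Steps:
A(c, w) = 1 + w (A(c, w) = (-3 + w) + 4 = 1 + w)
D(t, s) = 9*(-5 + s)/(5 + t) (D(t, s) = 9*((s - 5)/(t + (1 + 4))) = 9*((-5 + s)/(t + 5)) = 9*((-5 + s)/(5 + t)) = 9*(-5 + s)/(5 + t))
(D(-2, -4)*11)*5 = ((9*(-5 - 4)/(5 - 2))*11)*5 = ((9*(-9)/3)*11)*5 = ((9*(⅓)*(-9))*11)*5 = -27*11*5 = -297*5 = -1485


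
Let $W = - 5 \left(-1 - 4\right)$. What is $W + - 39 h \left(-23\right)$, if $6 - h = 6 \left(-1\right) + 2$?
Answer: $8995$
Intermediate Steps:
$h = 10$ ($h = 6 - \left(6 \left(-1\right) + 2\right) = 6 - \left(-6 + 2\right) = 6 - -4 = 6 + 4 = 10$)
$W = 25$ ($W = \left(-5\right) \left(-5\right) = 25$)
$W + - 39 h \left(-23\right) = 25 + \left(-39\right) 10 \left(-23\right) = 25 - -8970 = 25 + 8970 = 8995$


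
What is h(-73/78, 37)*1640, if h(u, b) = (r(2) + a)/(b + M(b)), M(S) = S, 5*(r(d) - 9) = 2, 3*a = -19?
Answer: 7544/111 ≈ 67.964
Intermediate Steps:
a = -19/3 (a = (⅓)*(-19) = -19/3 ≈ -6.3333)
r(d) = 47/5 (r(d) = 9 + (⅕)*2 = 9 + ⅖ = 47/5)
h(u, b) = 23/(15*b) (h(u, b) = (47/5 - 19/3)/(b + b) = 46/(15*((2*b))) = 46*(1/(2*b))/15 = 23/(15*b))
h(-73/78, 37)*1640 = ((23/15)/37)*1640 = ((23/15)*(1/37))*1640 = (23/555)*1640 = 7544/111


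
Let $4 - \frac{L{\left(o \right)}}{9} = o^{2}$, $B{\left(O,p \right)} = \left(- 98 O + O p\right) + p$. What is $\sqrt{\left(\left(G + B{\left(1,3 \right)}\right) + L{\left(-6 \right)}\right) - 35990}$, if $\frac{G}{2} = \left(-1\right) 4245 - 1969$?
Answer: $3 i \sqrt{5422} \approx 220.9 i$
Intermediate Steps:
$B{\left(O,p \right)} = p - 98 O + O p$
$L{\left(o \right)} = 36 - 9 o^{2}$
$G = -12428$ ($G = 2 \left(\left(-1\right) 4245 - 1969\right) = 2 \left(-4245 - 1969\right) = 2 \left(-6214\right) = -12428$)
$\sqrt{\left(\left(G + B{\left(1,3 \right)}\right) + L{\left(-6 \right)}\right) - 35990} = \sqrt{\left(\left(-12428 + \left(3 - 98 + 1 \cdot 3\right)\right) + \left(36 - 9 \left(-6\right)^{2}\right)\right) - 35990} = \sqrt{\left(\left(-12428 + \left(3 - 98 + 3\right)\right) + \left(36 - 324\right)\right) - 35990} = \sqrt{\left(\left(-12428 - 92\right) + \left(36 - 324\right)\right) - 35990} = \sqrt{\left(-12520 - 288\right) - 35990} = \sqrt{-12808 - 35990} = \sqrt{-48798} = 3 i \sqrt{5422}$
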